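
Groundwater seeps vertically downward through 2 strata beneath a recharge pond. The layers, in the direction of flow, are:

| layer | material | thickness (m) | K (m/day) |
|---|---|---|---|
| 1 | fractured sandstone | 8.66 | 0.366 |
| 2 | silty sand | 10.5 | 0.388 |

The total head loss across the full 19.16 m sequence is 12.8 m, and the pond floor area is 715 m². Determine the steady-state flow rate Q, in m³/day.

Flow is perpendicular to layering, so the layers act in series and the equivalent K is the thickness-weighted harmonic mean.
Total thickness L = 8.66 + 10.5 = 19.16 m.
Σ(b_i/K_i) = 8.66/0.366 + 10.5/0.388 = 50.72 d.
K_eq = L / Σ(b_i/K_i) = 19.16 / 50.72 = 0.3777 m/day.
Q = K_eq · A · (Δh/L) = 0.3777 × 715 × (12.8/19.16) = 180.4 m³/day.

180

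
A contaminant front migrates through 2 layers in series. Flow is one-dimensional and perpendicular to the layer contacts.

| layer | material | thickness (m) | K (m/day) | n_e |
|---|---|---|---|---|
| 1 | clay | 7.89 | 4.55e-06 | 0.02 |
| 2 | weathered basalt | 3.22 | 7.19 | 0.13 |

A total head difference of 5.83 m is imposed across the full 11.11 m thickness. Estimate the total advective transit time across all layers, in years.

With flow normal to the layers, continuity requires the same specific discharge q through every layer.
Σ(b_i/K_i) = 7.89/4.55e-06 + 3.22/7.19 = 1.734e+06 d.
q = Δh / Σ(b_i/K_i) = 5.83 / 1.734e+06 = 3.362e-06 m/day.
In each layer the seepage velocity is v_i = q/n_i, so the layer transit time is t_i = b_i·n_i / q:
  layer 1 (clay): t_1 = 7.89 × 0.02 / 3.362e-06 = 46936 d
  layer 2 (weathered basalt): t_2 = 3.22 × 0.13 / 3.362e-06 = 1.245e+05 d
Total t = Σ t_i = 1.714e+05 days = 469.4 years.

469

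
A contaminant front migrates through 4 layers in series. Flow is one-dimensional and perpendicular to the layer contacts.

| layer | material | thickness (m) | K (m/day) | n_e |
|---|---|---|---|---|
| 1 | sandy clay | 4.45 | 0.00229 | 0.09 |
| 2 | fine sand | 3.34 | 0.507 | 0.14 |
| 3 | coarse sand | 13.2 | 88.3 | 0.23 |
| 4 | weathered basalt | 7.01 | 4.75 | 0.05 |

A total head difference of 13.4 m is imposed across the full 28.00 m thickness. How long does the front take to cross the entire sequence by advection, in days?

620

With flow normal to the layers, continuity requires the same specific discharge q through every layer.
Σ(b_i/K_i) = 4.45/0.00229 + 3.34/0.507 + 13.2/88.3 + 7.01/4.75 = 1951 d.
q = Δh / Σ(b_i/K_i) = 13.4 / 1951 = 0.006867 m/day.
In each layer the seepage velocity is v_i = q/n_i, so the layer transit time is t_i = b_i·n_i / q:
  layer 1 (sandy clay): t_1 = 4.45 × 0.09 / 0.006867 = 58.32 d
  layer 2 (fine sand): t_2 = 3.34 × 0.14 / 0.006867 = 68.10 d
  layer 3 (coarse sand): t_3 = 13.2 × 0.23 / 0.006867 = 442.1 d
  layer 4 (weathered basalt): t_4 = 7.01 × 0.05 / 0.006867 = 51.04 d
Total t = Σ t_i = 619.6 days.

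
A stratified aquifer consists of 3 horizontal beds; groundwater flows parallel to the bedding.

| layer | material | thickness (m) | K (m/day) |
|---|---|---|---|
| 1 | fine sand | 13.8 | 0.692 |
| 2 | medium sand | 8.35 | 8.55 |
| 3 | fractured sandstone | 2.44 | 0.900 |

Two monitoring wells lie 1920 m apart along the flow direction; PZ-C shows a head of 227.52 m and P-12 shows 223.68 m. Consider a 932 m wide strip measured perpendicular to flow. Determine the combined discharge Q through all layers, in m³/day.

Flow is parallel to layering, so each bed carries its own Darcy discharge and the transmissivities add.
Σ(K_i·b_i) = 0.692×13.8 + 8.55×8.35 + 0.900×2.44 = 83.14 m²/day.
Hydraulic gradient i = (227.52 − 223.68) / 1920 = 3.84 / 1920 = 0.002000.
Q = Σ(K_i·b_i) · W · i = 83.14 × 932 × 0.002000 = 155.0 m³/day.

155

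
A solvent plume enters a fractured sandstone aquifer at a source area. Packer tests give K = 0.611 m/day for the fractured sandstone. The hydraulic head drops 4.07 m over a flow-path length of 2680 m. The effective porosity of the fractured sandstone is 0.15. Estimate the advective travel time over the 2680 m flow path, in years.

Hydraulic gradient i = Δh / L = 4.07 / 2680 = 0.001519.
Darcy flux q = K · i = 0.6110 × 0.001519 = 0.0009279 m/day.
Seepage velocity v = q / n_e = 0.0009279 / 0.15 = 0.006186 m/day.
Travel time t = L / v = 2680 / 0.006186 = 4.332e+05 days = 1186 years.

1190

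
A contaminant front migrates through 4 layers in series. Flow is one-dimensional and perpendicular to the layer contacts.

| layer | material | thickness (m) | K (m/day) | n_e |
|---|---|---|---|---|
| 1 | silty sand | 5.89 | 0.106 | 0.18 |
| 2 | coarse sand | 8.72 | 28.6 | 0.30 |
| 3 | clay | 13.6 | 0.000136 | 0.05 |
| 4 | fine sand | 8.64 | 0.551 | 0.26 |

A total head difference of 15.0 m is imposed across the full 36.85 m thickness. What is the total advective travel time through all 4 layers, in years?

With flow normal to the layers, continuity requires the same specific discharge q through every layer.
Σ(b_i/K_i) = 5.89/0.106 + 8.72/28.6 + 13.6/0.000136 + 8.64/0.551 = 1.001e+05 d.
q = Δh / Σ(b_i/K_i) = 15.0 / 1.001e+05 = 0.0001499 m/day.
In each layer the seepage velocity is v_i = q/n_i, so the layer transit time is t_i = b_i·n_i / q:
  layer 1 (silty sand): t_1 = 5.89 × 0.18 / 0.0001499 = 7073 d
  layer 2 (coarse sand): t_2 = 8.72 × 0.30 / 0.0001499 = 17452 d
  layer 3 (clay): t_3 = 13.6 × 0.05 / 0.0001499 = 4537 d
  layer 4 (fine sand): t_4 = 8.64 × 0.26 / 0.0001499 = 14987 d
Total t = Σ t_i = 44049 days = 120.6 years.

121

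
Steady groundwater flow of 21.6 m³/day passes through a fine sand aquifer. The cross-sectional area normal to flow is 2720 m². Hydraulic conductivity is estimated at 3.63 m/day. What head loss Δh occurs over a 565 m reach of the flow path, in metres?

1.24

From Q = K·A·i, i = Q / (K·A) = 21.6 / (3.630 × 2720) = 0.002188.
Head loss Δh = i · L = 0.002188 × 565 = 1.236 m.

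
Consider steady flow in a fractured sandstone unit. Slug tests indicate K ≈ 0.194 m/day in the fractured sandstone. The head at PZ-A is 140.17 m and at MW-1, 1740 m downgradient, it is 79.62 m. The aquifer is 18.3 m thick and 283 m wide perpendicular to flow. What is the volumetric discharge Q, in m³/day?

35.0

Cross-sectional area A = 283 × 18.3 = 5179 m².
Hydraulic gradient i = (140.17 − 79.62) / 1740 = 60.55 / 1740 = 0.03480.
Darcy's law: Q = K · A · i = 0.1940 × 5179 × 0.03480 = 34.96 m³/day.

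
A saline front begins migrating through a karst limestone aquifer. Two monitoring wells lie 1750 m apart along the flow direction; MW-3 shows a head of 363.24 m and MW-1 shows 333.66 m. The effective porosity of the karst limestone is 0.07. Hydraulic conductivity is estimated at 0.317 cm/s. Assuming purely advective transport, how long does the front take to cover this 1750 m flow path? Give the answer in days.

26.5

Convert K: 0.317 cm/s × 864 = 273.9 m/day.
Hydraulic gradient i = (363.24 − 333.66) / 1750 = 29.58 / 1750 = 0.01690.
Darcy flux q = K · i = 273.9 × 0.01690 = 4.629 m/day.
Seepage velocity v = q / n_e = 4.629 / 0.07 = 66.14 m/day.
Travel time t = L / v = 1750 / 66.14 = 26.46 days.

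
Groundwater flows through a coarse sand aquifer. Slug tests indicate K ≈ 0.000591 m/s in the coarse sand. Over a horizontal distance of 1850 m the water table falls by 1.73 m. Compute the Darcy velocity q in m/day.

Convert K: 0.000591 m/s × 86400 = 51.06 m/day.
Hydraulic gradient i = Δh / L = 1.73 / 1850 = 0.0009351.
Specific discharge q = K · i = 51.06 × 0.0009351 = 0.04775 m/day.

0.0478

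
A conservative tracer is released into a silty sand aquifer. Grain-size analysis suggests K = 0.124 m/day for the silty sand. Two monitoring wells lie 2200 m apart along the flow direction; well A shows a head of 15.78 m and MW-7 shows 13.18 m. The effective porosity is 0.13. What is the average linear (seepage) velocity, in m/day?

Hydraulic gradient i = (15.78 − 13.18) / 2200 = 2.6 / 2200 = 0.001182.
Darcy flux q = K · i = 0.1240 × 0.001182 = 0.0001465 m/day.
Seepage velocity v = q / n_e = 0.0001465 / 0.13 = 0.001127 m/day.

0.00113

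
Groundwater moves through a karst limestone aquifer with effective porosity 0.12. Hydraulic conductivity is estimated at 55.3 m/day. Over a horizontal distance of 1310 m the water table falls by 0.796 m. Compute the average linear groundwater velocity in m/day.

Hydraulic gradient i = Δh / L = 0.796 / 1310 = 0.0006076.
Darcy flux q = K · i = 55.30 × 0.0006076 = 0.03360 m/day.
Seepage velocity v = q / n_e = 0.03360 / 0.12 = 0.2800 m/day.

0.280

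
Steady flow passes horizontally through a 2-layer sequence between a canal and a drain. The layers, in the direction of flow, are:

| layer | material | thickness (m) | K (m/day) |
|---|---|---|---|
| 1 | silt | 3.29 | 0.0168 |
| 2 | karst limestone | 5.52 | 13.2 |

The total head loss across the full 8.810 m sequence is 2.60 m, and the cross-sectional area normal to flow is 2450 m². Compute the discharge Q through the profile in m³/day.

32.5

Flow is perpendicular to layering, so the layers act in series and the equivalent K is the thickness-weighted harmonic mean.
Total thickness L = 3.29 + 5.52 = 8.810 m.
Σ(b_i/K_i) = 3.29/0.0168 + 5.52/13.2 = 196.3 d.
K_eq = L / Σ(b_i/K_i) = 8.810 / 196.3 = 0.04489 m/day.
Q = K_eq · A · (Δh/L) = 0.04489 × 2450 × (2.60/8.810) = 32.46 m³/day.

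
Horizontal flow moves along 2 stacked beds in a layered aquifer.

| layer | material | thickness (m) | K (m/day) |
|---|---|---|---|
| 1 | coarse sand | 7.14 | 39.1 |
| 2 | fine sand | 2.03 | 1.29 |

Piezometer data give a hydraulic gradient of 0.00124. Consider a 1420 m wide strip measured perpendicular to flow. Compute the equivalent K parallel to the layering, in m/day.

Flow is parallel to layering, so each bed carries its own Darcy discharge and the transmissivities add.
Σ(K_i·b_i) = 39.1×7.14 + 1.29×2.03 = 281.8 m²/day.
Total thickness b = 9.170 m, so K_eq = Σ(K_i·b_i)/b = 30.73 m/day.

30.7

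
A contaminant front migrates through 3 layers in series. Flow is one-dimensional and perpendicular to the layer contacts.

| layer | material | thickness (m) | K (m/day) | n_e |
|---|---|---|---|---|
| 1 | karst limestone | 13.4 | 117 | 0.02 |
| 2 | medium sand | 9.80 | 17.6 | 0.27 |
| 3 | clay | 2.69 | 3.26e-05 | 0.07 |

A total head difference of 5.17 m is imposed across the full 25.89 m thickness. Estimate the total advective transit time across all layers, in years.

136

With flow normal to the layers, continuity requires the same specific discharge q through every layer.
Σ(b_i/K_i) = 13.4/117 + 9.80/17.6 + 2.69/3.26e-05 = 82516 d.
q = Δh / Σ(b_i/K_i) = 5.17 / 82516 = 6.265e-05 m/day.
In each layer the seepage velocity is v_i = q/n_i, so the layer transit time is t_i = b_i·n_i / q:
  layer 1 (karst limestone): t_1 = 13.4 × 0.02 / 6.265e-05 = 4277 d
  layer 2 (medium sand): t_2 = 9.80 × 0.27 / 6.265e-05 = 42232 d
  layer 3 (clay): t_3 = 2.69 × 0.07 / 6.265e-05 = 3005 d
Total t = Σ t_i = 49514 days = 135.6 years.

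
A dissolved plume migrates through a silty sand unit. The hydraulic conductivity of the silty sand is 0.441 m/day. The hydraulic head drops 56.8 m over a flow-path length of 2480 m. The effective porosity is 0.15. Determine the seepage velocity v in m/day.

0.0673

Hydraulic gradient i = Δh / L = 56.8 / 2480 = 0.02290.
Darcy flux q = K · i = 0.4410 × 0.02290 = 0.01010 m/day.
Seepage velocity v = q / n_e = 0.01010 / 0.15 = 0.06734 m/day.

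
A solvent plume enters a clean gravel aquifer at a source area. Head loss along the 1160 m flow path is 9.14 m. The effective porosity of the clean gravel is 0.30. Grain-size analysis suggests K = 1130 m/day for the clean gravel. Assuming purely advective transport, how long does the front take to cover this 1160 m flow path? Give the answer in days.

Hydraulic gradient i = Δh / L = 9.14 / 1160 = 0.007879.
Darcy flux q = K · i = 1130 × 0.007879 = 8.904 m/day.
Seepage velocity v = q / n_e = 8.904 / 0.30 = 29.68 m/day.
Travel time t = L / v = 1160 / 29.68 = 39.09 days.

39.1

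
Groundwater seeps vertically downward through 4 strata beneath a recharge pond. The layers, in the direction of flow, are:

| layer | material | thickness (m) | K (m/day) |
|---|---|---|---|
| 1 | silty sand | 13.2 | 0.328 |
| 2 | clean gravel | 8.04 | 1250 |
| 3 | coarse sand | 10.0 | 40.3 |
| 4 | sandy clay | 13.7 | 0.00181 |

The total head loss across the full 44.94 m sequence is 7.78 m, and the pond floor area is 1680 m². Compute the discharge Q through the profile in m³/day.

1.72

Flow is perpendicular to layering, so the layers act in series and the equivalent K is the thickness-weighted harmonic mean.
Total thickness L = 13.2 + 8.04 + 10.0 + 13.7 = 44.94 m.
Σ(b_i/K_i) = 13.2/0.328 + 8.04/1250 + 10.0/40.3 + 13.7/0.00181 = 7610 d.
K_eq = L / Σ(b_i/K_i) = 44.94 / 7610 = 0.005906 m/day.
Q = K_eq · A · (Δh/L) = 0.005906 × 1680 × (7.78/44.94) = 1.718 m³/day.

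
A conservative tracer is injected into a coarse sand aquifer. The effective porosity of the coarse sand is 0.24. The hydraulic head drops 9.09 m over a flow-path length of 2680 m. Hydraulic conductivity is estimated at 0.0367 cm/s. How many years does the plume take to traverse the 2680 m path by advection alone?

Convert K: 0.0367 cm/s × 864 = 31.71 m/day.
Hydraulic gradient i = Δh / L = 9.09 / 2680 = 0.003392.
Darcy flux q = K · i = 31.71 × 0.003392 = 0.1075 m/day.
Seepage velocity v = q / n_e = 0.1075 / 0.24 = 0.4481 m/day.
Travel time t = L / v = 2680 / 0.4481 = 5980 days = 16.37 years.

16.4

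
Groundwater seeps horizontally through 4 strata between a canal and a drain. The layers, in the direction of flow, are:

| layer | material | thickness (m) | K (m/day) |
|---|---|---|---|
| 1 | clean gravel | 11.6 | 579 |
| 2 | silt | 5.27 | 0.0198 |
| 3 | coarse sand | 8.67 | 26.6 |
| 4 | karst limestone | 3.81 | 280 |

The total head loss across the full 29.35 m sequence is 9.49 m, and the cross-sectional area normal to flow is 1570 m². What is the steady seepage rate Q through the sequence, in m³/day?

Flow is perpendicular to layering, so the layers act in series and the equivalent K is the thickness-weighted harmonic mean.
Total thickness L = 11.6 + 5.27 + 8.67 + 3.81 = 29.35 m.
Σ(b_i/K_i) = 11.6/579 + 5.27/0.0198 + 8.67/26.6 + 3.81/280 = 266.5 d.
K_eq = L / Σ(b_i/K_i) = 29.35 / 266.5 = 0.1101 m/day.
Q = K_eq · A · (Δh/L) = 0.1101 × 1570 × (9.49/29.35) = 55.90 m³/day.

55.9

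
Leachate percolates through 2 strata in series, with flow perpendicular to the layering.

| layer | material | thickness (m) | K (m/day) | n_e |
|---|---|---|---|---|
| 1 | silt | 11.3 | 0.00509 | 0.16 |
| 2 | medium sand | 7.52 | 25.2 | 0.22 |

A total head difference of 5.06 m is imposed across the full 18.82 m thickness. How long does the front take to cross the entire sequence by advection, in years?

4.16

With flow normal to the layers, continuity requires the same specific discharge q through every layer.
Σ(b_i/K_i) = 11.3/0.00509 + 7.52/25.2 = 2220 d.
q = Δh / Σ(b_i/K_i) = 5.06 / 2220 = 0.002279 m/day.
In each layer the seepage velocity is v_i = q/n_i, so the layer transit time is t_i = b_i·n_i / q:
  layer 1 (silt): t_1 = 11.3 × 0.16 / 0.002279 = 793.4 d
  layer 2 (medium sand): t_2 = 7.52 × 0.22 / 0.002279 = 726.0 d
Total t = Σ t_i = 1519 days = 4.160 years.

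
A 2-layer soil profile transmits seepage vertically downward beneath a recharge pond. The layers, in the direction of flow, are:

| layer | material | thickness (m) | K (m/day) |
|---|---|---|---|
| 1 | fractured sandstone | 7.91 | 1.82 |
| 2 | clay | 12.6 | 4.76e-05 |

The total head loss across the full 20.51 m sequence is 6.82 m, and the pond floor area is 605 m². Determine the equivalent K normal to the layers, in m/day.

Flow is perpendicular to layering, so the layers act in series and the equivalent K is the thickness-weighted harmonic mean.
Total thickness L = 7.91 + 12.6 = 20.51 m.
Σ(b_i/K_i) = 7.91/1.82 + 12.6/4.76e-05 = 2.647e+05 d.
K_eq = L / Σ(b_i/K_i) = 20.51 / 2.647e+05 = 7.748e-05 m/day.

7.75e-05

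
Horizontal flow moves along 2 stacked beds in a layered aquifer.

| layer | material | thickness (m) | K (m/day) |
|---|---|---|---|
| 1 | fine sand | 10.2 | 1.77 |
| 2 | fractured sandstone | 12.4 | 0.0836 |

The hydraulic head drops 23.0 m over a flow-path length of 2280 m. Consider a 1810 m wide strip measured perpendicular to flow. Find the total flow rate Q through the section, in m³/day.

Flow is parallel to layering, so each bed carries its own Darcy discharge and the transmissivities add.
Σ(K_i·b_i) = 1.77×10.2 + 0.0836×12.4 = 19.09 m²/day.
Hydraulic gradient i = Δh / L = 23.0 / 2280 = 0.01009.
Q = Σ(K_i·b_i) · W · i = 19.09 × 1810 × 0.01009 = 348.6 m³/day.

349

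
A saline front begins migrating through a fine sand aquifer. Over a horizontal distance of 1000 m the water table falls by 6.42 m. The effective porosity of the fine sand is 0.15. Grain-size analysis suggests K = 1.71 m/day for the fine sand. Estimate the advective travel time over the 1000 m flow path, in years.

37.4

Hydraulic gradient i = Δh / L = 6.42 / 1000 = 0.006420.
Darcy flux q = K · i = 1.710 × 0.006420 = 0.01098 m/day.
Seepage velocity v = q / n_e = 0.01098 / 0.15 = 0.07319 m/day.
Travel time t = L / v = 1000 / 0.07319 = 13663 days = 37.41 years.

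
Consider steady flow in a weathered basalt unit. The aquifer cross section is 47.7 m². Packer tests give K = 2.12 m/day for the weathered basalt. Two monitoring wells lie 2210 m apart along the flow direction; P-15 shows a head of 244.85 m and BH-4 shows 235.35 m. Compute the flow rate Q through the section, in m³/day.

Hydraulic gradient i = (244.85 − 235.35) / 2210 = 9.5 / 2210 = 0.004299.
Darcy's law: Q = K · A · i = 2.120 × 47.70 × 0.004299 = 0.4347 m³/day.

0.435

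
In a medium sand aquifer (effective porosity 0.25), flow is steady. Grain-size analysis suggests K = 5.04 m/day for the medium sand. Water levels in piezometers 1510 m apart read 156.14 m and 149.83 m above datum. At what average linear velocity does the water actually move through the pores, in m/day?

Hydraulic gradient i = (156.14 − 149.83) / 1510 = 6.31 / 1510 = 0.004179.
Darcy flux q = K · i = 5.040 × 0.004179 = 0.02106 m/day.
Seepage velocity v = q / n_e = 0.02106 / 0.25 = 0.08424 m/day.

0.0842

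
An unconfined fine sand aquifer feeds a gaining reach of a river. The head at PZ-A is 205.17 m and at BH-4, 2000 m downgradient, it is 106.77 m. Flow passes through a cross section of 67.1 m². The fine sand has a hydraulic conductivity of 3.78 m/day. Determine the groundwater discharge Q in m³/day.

12.5

Hydraulic gradient i = (205.17 − 106.77) / 2000 = 98.4 / 2000 = 0.04920.
Darcy's law: Q = K · A · i = 3.780 × 67.10 × 0.04920 = 12.48 m³/day.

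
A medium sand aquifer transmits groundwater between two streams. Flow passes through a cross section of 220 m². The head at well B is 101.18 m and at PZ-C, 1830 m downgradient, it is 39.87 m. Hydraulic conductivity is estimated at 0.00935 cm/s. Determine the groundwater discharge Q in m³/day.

Convert K: 0.00935 cm/s × 864 = 8.078 m/day.
Hydraulic gradient i = (101.18 − 39.87) / 1830 = 61.31 / 1830 = 0.03350.
Darcy's law: Q = K · A · i = 8.078 × 220.0 × 0.03350 = 59.54 m³/day.

59.5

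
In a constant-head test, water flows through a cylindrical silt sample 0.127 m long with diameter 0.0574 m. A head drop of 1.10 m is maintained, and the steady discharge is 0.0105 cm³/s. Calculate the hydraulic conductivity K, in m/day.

0.0405

Cross-sectional area A = π·(d/2)² = π × (0.0574/2)² = 0.002588 m².
Convert discharge: 0.0105 cm³/s = 1.050e-08 m³/s.
Darcy's law rearranged: K = Q·L / (A·Δh) = 1.050e-08 × 0.127 / (0.002588 × 1.10) = 4.685e-07 m/s = 0.04048 m/day.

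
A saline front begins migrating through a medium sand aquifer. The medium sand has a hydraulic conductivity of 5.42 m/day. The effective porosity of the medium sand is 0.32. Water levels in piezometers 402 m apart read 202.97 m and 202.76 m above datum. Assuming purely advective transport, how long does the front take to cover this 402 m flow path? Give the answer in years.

Hydraulic gradient i = (202.97 − 202.76) / 402 = 0.21 / 402 = 0.0005224.
Darcy flux q = K · i = 5.420 × 0.0005224 = 0.002831 m/day.
Seepage velocity v = q / n_e = 0.002831 / 0.32 = 0.008848 m/day.
Travel time t = L / v = 402 / 0.008848 = 45434 days = 124.4 years.

124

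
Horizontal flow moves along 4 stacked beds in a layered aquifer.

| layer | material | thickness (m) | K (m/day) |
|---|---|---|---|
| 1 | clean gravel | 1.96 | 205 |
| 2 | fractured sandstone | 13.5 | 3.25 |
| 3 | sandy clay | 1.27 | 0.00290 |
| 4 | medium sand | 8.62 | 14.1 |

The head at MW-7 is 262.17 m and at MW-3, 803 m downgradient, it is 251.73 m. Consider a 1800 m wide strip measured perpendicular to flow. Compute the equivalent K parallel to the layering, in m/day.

22.4

Flow is parallel to layering, so each bed carries its own Darcy discharge and the transmissivities add.
Σ(K_i·b_i) = 205×1.96 + 3.25×13.5 + 0.00290×1.27 + 14.1×8.62 = 567.2 m²/day.
Total thickness b = 25.35 m, so K_eq = Σ(K_i·b_i)/b = 22.38 m/day.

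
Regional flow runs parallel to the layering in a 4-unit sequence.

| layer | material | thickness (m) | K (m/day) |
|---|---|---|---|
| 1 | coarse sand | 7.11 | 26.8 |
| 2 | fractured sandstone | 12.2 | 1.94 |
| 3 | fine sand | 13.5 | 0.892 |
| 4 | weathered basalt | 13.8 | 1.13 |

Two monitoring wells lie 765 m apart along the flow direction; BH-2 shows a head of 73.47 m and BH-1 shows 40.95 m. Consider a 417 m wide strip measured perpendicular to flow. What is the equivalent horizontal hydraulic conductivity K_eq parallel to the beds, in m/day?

Flow is parallel to layering, so each bed carries its own Darcy discharge and the transmissivities add.
Σ(K_i·b_i) = 26.8×7.11 + 1.94×12.2 + 0.892×13.5 + 1.13×13.8 = 241.9 m²/day.
Total thickness b = 46.61 m, so K_eq = Σ(K_i·b_i)/b = 5.189 m/day.

5.19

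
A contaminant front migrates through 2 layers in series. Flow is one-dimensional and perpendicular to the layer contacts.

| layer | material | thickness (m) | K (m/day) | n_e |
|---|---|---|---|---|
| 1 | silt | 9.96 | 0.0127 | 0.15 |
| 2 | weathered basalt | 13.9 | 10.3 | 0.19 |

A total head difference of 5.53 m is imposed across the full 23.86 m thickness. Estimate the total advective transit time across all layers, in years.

With flow normal to the layers, continuity requires the same specific discharge q through every layer.
Σ(b_i/K_i) = 9.96/0.0127 + 13.9/10.3 = 785.6 d.
q = Δh / Σ(b_i/K_i) = 5.53 / 785.6 = 0.007039 m/day.
In each layer the seepage velocity is v_i = q/n_i, so the layer transit time is t_i = b_i·n_i / q:
  layer 1 (silt): t_1 = 9.96 × 0.15 / 0.007039 = 212.2 d
  layer 2 (weathered basalt): t_2 = 13.9 × 0.19 / 0.007039 = 375.2 d
Total t = Σ t_i = 587.4 days = 1.608 years.

1.61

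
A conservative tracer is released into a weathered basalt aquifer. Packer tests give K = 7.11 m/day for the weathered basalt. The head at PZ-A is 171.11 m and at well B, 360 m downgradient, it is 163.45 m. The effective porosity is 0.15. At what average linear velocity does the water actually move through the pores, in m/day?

Hydraulic gradient i = (171.11 − 163.45) / 360 = 7.66 / 360 = 0.02128.
Darcy flux q = K · i = 7.110 × 0.02128 = 0.1513 m/day.
Seepage velocity v = q / n_e = 0.1513 / 0.15 = 1.009 m/day.

1.01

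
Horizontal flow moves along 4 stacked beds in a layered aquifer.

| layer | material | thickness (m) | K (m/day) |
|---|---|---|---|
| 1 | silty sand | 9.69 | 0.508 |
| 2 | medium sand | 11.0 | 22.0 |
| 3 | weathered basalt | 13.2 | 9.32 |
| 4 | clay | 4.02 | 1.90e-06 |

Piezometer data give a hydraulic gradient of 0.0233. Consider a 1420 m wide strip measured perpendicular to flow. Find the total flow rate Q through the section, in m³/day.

Flow is parallel to layering, so each bed carries its own Darcy discharge and the transmissivities add.
Σ(K_i·b_i) = 0.508×9.69 + 22.0×11.0 + 9.32×13.2 + 1.90e-06×4.02 = 369.9 m²/day.
Hydraulic gradient i = 0.0233.
Q = Σ(K_i·b_i) · W · i = 369.9 × 1420 × 0.02330 = 12240 m³/day.

12200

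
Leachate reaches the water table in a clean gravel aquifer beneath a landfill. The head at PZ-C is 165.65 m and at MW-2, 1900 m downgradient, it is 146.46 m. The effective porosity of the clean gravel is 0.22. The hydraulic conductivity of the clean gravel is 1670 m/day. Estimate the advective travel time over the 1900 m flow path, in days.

Hydraulic gradient i = (165.65 − 146.46) / 1900 = 19.19 / 1900 = 0.01010.
Darcy flux q = K · i = 1670 × 0.01010 = 16.87 m/day.
Seepage velocity v = q / n_e = 16.87 / 0.22 = 76.67 m/day.
Travel time t = L / v = 1900 / 76.67 = 24.78 days.

24.8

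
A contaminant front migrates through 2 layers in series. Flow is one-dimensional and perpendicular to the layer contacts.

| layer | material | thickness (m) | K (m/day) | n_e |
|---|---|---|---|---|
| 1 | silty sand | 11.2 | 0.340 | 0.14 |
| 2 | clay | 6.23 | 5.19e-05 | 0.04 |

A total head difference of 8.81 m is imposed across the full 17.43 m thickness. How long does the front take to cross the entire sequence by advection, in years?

With flow normal to the layers, continuity requires the same specific discharge q through every layer.
Σ(b_i/K_i) = 11.2/0.340 + 6.23/5.19e-05 = 1.201e+05 d.
q = Δh / Σ(b_i/K_i) = 8.81 / 1.201e+05 = 7.337e-05 m/day.
In each layer the seepage velocity is v_i = q/n_i, so the layer transit time is t_i = b_i·n_i / q:
  layer 1 (silty sand): t_1 = 11.2 × 0.14 / 7.337e-05 = 21370 d
  layer 2 (clay): t_2 = 6.23 × 0.04 / 7.337e-05 = 3396 d
Total t = Σ t_i = 24767 days = 67.81 years.

67.8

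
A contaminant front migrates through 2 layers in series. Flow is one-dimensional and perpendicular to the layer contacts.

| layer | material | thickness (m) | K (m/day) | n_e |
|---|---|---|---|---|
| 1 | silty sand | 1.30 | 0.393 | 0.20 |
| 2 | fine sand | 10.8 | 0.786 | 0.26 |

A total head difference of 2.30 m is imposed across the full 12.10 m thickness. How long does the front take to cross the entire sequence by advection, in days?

22.7

With flow normal to the layers, continuity requires the same specific discharge q through every layer.
Σ(b_i/K_i) = 1.30/0.393 + 10.8/0.786 = 17.05 d.
q = Δh / Σ(b_i/K_i) = 2.30 / 17.05 = 0.1349 m/day.
In each layer the seepage velocity is v_i = q/n_i, so the layer transit time is t_i = b_i·n_i / q:
  layer 1 (silty sand): t_1 = 1.30 × 0.20 / 0.1349 = 1.927 d
  layer 2 (fine sand): t_2 = 10.8 × 0.26 / 0.1349 = 20.81 d
Total t = Σ t_i = 22.74 days.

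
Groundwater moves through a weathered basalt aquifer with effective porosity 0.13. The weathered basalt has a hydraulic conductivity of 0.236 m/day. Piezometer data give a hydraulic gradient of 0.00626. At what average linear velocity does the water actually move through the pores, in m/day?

0.0114

Hydraulic gradient i = 0.00626.
Darcy flux q = K · i = 0.2360 × 0.006260 = 0.001477 m/day.
Seepage velocity v = q / n_e = 0.001477 / 0.13 = 0.01136 m/day.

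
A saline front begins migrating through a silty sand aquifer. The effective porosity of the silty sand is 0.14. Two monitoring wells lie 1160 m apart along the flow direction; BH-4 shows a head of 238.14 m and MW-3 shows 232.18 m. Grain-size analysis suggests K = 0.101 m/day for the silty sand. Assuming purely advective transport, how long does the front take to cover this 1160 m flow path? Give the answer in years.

Hydraulic gradient i = (238.14 − 232.18) / 1160 = 5.96 / 1160 = 0.005138.
Darcy flux q = K · i = 0.1010 × 0.005138 = 0.0005189 m/day.
Seepage velocity v = q / n_e = 0.0005189 / 0.14 = 0.003707 m/day.
Travel time t = L / v = 1160 / 0.003707 = 3.130e+05 days = 856.8 years.

857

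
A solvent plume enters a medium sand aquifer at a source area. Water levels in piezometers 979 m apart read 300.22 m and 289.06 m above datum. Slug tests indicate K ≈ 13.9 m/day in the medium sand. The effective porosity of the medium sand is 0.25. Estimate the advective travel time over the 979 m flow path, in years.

4.23

Hydraulic gradient i = (300.22 − 289.06) / 979 = 11.16 / 979 = 0.01140.
Darcy flux q = K · i = 13.90 × 0.01140 = 0.1585 m/day.
Seepage velocity v = q / n_e = 0.1585 / 0.25 = 0.6338 m/day.
Travel time t = L / v = 979 / 0.6338 = 1545 days = 4.229 years.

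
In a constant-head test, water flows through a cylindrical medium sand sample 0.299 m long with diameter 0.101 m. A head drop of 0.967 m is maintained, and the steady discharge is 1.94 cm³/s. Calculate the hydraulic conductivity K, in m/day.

Cross-sectional area A = π·(d/2)² = π × (0.101/2)² = 0.008012 m².
Convert discharge: 1.94 cm³/s = 1.940e-06 m³/s.
Darcy's law rearranged: K = Q·L / (A·Δh) = 1.940e-06 × 0.299 / (0.008012 × 0.967) = 7.487e-05 m/s = 6.469 m/day.

6.47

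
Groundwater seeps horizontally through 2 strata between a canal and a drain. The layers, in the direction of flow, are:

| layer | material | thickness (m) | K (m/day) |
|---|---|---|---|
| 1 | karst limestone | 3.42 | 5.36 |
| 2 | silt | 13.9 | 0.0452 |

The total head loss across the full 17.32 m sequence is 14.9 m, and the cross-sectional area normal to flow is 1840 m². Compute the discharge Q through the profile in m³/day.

89.0

Flow is perpendicular to layering, so the layers act in series and the equivalent K is the thickness-weighted harmonic mean.
Total thickness L = 3.42 + 13.9 = 17.32 m.
Σ(b_i/K_i) = 3.42/5.36 + 13.9/0.0452 = 308.2 d.
K_eq = L / Σ(b_i/K_i) = 17.32 / 308.2 = 0.05620 m/day.
Q = K_eq · A · (Δh/L) = 0.05620 × 1840 × (14.9/17.32) = 88.97 m³/day.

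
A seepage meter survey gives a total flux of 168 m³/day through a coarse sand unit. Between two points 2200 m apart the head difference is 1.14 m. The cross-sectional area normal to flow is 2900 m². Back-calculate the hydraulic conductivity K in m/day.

Hydraulic gradient i = Δh / L = 1.14 / 2200 = 0.0005182.
From Q = K·A·i, K = Q / (A·i) = 168 / (2900 × 0.0005182) = 111.8 m/day.

112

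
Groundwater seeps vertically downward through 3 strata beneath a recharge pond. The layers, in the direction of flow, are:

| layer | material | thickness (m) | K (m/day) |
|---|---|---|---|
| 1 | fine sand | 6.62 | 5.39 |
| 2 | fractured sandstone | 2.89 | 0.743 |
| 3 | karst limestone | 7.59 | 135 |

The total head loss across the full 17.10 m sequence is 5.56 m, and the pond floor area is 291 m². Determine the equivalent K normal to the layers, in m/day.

Flow is perpendicular to layering, so the layers act in series and the equivalent K is the thickness-weighted harmonic mean.
Total thickness L = 6.62 + 2.89 + 7.59 = 17.10 m.
Σ(b_i/K_i) = 6.62/5.39 + 2.89/0.743 + 7.59/135 = 5.174 d.
K_eq = L / Σ(b_i/K_i) = 17.10 / 5.174 = 3.305 m/day.

3.30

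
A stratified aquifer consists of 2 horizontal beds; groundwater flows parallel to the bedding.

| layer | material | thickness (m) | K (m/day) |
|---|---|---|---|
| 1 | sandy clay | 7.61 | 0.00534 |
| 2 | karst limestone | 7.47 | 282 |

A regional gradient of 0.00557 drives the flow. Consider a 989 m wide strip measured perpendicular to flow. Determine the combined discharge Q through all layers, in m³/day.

11600

Flow is parallel to layering, so each bed carries its own Darcy discharge and the transmissivities add.
Σ(K_i·b_i) = 0.00534×7.61 + 282×7.47 = 2107 m²/day.
Hydraulic gradient i = 0.00557.
Q = Σ(K_i·b_i) · W · i = 2107 × 989 × 0.005570 = 11605 m³/day.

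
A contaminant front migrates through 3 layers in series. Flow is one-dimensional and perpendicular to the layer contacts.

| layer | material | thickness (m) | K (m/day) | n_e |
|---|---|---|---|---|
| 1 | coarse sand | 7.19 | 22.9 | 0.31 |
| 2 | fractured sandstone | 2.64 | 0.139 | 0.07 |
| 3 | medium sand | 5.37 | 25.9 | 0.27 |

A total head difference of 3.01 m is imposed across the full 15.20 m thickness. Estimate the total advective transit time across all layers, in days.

With flow normal to the layers, continuity requires the same specific discharge q through every layer.
Σ(b_i/K_i) = 7.19/22.9 + 2.64/0.139 + 5.37/25.9 = 19.51 d.
q = Δh / Σ(b_i/K_i) = 3.01 / 19.51 = 0.1542 m/day.
In each layer the seepage velocity is v_i = q/n_i, so the layer transit time is t_i = b_i·n_i / q:
  layer 1 (coarse sand): t_1 = 7.19 × 0.31 / 0.1542 = 14.45 d
  layer 2 (fractured sandstone): t_2 = 2.64 × 0.07 / 0.1542 = 1.198 d
  layer 3 (medium sand): t_3 = 5.37 × 0.27 / 0.1542 = 9.400 d
Total t = Σ t_i = 25.05 days.

25.0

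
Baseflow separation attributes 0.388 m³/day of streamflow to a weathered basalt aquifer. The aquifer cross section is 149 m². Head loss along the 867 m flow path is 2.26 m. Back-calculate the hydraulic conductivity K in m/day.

Hydraulic gradient i = Δh / L = 2.26 / 867 = 0.002607.
From Q = K·A·i, K = Q / (A·i) = 0.388 / (149.0 × 0.002607) = 0.9990 m/day.

0.999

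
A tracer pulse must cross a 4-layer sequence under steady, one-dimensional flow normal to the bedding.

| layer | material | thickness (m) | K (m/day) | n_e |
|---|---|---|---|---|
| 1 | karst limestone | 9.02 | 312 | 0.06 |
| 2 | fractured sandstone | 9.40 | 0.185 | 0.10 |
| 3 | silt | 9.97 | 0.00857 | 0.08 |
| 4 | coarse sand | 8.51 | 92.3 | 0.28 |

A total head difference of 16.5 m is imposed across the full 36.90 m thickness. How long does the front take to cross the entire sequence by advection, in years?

With flow normal to the layers, continuity requires the same specific discharge q through every layer.
Σ(b_i/K_i) = 9.02/312 + 9.40/0.185 + 9.97/0.00857 + 8.51/92.3 = 1214 d.
q = Δh / Σ(b_i/K_i) = 16.5 / 1214 = 0.01359 m/day.
In each layer the seepage velocity is v_i = q/n_i, so the layer transit time is t_i = b_i·n_i / q:
  layer 1 (karst limestone): t_1 = 9.02 × 0.06 / 0.01359 = 39.83 d
  layer 2 (fractured sandstone): t_2 = 9.40 × 0.10 / 0.01359 = 69.18 d
  layer 3 (silt): t_3 = 9.97 × 0.08 / 0.01359 = 58.70 d
  layer 4 (coarse sand): t_4 = 8.51 × 0.28 / 0.01359 = 175.4 d
Total t = Σ t_i = 343.1 days = 0.9393 years.

0.939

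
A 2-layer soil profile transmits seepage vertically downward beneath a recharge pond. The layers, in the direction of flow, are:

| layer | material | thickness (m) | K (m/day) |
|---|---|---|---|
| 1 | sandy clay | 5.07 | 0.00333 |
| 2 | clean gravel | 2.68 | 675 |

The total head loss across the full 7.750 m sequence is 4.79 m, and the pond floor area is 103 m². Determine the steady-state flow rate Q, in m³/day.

0.324

Flow is perpendicular to layering, so the layers act in series and the equivalent K is the thickness-weighted harmonic mean.
Total thickness L = 5.07 + 2.68 = 7.750 m.
Σ(b_i/K_i) = 5.07/0.00333 + 2.68/675 = 1523 d.
K_eq = L / Σ(b_i/K_i) = 7.750 / 1523 = 0.005090 m/day.
Q = K_eq · A · (Δh/L) = 0.005090 × 103 × (4.79/7.750) = 0.3240 m³/day.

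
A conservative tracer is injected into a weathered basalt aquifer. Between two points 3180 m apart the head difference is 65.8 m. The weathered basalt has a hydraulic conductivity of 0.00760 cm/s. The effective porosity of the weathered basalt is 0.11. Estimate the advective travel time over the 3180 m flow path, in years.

7.05

Convert K: 0.00760 cm/s × 864 = 6.566 m/day.
Hydraulic gradient i = Δh / L = 65.8 / 3180 = 0.02069.
Darcy flux q = K · i = 6.566 × 0.02069 = 0.1359 m/day.
Seepage velocity v = q / n_e = 0.1359 / 0.11 = 1.235 m/day.
Travel time t = L / v = 3180 / 1.235 = 2575 days = 7.049 years.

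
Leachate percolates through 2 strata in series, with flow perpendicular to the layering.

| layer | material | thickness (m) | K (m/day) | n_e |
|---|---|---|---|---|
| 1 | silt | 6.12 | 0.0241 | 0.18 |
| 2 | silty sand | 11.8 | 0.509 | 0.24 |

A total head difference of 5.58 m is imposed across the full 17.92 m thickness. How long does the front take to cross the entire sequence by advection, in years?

With flow normal to the layers, continuity requires the same specific discharge q through every layer.
Σ(b_i/K_i) = 6.12/0.0241 + 11.8/0.509 = 277.1 d.
q = Δh / Σ(b_i/K_i) = 5.58 / 277.1 = 0.02014 m/day.
In each layer the seepage velocity is v_i = q/n_i, so the layer transit time is t_i = b_i·n_i / q:
  layer 1 (silt): t_1 = 6.12 × 0.18 / 0.02014 = 54.71 d
  layer 2 (silty sand): t_2 = 11.8 × 0.24 / 0.02014 = 140.6 d
Total t = Σ t_i = 195.4 days = 0.5349 years.

0.535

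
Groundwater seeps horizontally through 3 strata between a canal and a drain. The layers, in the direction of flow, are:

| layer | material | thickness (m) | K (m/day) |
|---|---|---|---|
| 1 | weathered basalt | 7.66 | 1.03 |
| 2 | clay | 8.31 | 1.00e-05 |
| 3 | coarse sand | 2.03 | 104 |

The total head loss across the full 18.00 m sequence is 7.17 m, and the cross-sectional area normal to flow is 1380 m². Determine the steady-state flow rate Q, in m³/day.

0.0119

Flow is perpendicular to layering, so the layers act in series and the equivalent K is the thickness-weighted harmonic mean.
Total thickness L = 7.66 + 8.31 + 2.03 = 18.00 m.
Σ(b_i/K_i) = 7.66/1.03 + 8.31/1.00e-05 + 2.03/104 = 8.310e+05 d.
K_eq = L / Σ(b_i/K_i) = 18.00 / 8.310e+05 = 2.166e-05 m/day.
Q = K_eq · A · (Δh/L) = 2.166e-05 × 1380 × (7.17/18.00) = 0.01191 m³/day.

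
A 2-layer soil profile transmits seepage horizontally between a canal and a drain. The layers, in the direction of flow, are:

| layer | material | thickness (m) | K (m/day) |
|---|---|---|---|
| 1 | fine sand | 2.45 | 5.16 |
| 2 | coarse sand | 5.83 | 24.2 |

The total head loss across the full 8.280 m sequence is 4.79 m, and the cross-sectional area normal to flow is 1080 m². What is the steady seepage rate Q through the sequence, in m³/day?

Flow is perpendicular to layering, so the layers act in series and the equivalent K is the thickness-weighted harmonic mean.
Total thickness L = 2.45 + 5.83 = 8.280 m.
Σ(b_i/K_i) = 2.45/5.16 + 5.83/24.2 = 0.7157 d.
K_eq = L / Σ(b_i/K_i) = 8.280 / 0.7157 = 11.57 m/day.
Q = K_eq · A · (Δh/L) = 11.57 × 1080 × (4.79/8.280) = 7228 m³/day.

7230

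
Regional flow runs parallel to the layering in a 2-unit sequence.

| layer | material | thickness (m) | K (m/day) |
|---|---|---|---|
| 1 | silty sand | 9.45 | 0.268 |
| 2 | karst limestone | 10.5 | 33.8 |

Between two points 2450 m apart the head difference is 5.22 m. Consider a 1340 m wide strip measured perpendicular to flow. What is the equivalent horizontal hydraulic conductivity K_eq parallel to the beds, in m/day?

17.9

Flow is parallel to layering, so each bed carries its own Darcy discharge and the transmissivities add.
Σ(K_i·b_i) = 0.268×9.45 + 33.8×10.5 = 357.4 m²/day.
Total thickness b = 19.95 m, so K_eq = Σ(K_i·b_i)/b = 17.92 m/day.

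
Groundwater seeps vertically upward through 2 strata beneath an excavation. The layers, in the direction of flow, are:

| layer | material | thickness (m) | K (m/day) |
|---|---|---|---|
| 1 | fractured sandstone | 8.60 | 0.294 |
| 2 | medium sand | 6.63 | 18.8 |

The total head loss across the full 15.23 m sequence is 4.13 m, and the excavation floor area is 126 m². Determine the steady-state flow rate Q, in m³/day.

17.6

Flow is perpendicular to layering, so the layers act in series and the equivalent K is the thickness-weighted harmonic mean.
Total thickness L = 8.60 + 6.63 = 15.23 m.
Σ(b_i/K_i) = 8.60/0.294 + 6.63/18.8 = 29.60 d.
K_eq = L / Σ(b_i/K_i) = 15.23 / 29.60 = 0.5145 m/day.
Q = K_eq · A · (Δh/L) = 0.5145 × 126 × (4.13/15.23) = 17.58 m³/day.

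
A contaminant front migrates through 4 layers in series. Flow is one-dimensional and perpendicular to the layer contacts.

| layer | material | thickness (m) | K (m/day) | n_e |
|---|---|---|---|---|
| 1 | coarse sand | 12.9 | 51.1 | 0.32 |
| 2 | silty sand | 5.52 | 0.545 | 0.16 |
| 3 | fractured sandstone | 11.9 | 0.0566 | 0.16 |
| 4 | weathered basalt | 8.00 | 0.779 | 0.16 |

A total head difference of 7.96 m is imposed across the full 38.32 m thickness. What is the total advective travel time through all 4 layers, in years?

0.651

With flow normal to the layers, continuity requires the same specific discharge q through every layer.
Σ(b_i/K_i) = 12.9/51.1 + 5.52/0.545 + 11.9/0.0566 + 8.00/0.779 = 230.9 d.
q = Δh / Σ(b_i/K_i) = 7.96 / 230.9 = 0.03447 m/day.
In each layer the seepage velocity is v_i = q/n_i, so the layer transit time is t_i = b_i·n_i / q:
  layer 1 (coarse sand): t_1 = 12.9 × 0.32 / 0.03447 = 119.7 d
  layer 2 (silty sand): t_2 = 5.52 × 0.16 / 0.03447 = 25.62 d
  layer 3 (fractured sandstone): t_3 = 11.9 × 0.16 / 0.03447 = 55.23 d
  layer 4 (weathered basalt): t_4 = 8.00 × 0.16 / 0.03447 = 37.13 d
Total t = Σ t_i = 237.7 days = 0.6508 years.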